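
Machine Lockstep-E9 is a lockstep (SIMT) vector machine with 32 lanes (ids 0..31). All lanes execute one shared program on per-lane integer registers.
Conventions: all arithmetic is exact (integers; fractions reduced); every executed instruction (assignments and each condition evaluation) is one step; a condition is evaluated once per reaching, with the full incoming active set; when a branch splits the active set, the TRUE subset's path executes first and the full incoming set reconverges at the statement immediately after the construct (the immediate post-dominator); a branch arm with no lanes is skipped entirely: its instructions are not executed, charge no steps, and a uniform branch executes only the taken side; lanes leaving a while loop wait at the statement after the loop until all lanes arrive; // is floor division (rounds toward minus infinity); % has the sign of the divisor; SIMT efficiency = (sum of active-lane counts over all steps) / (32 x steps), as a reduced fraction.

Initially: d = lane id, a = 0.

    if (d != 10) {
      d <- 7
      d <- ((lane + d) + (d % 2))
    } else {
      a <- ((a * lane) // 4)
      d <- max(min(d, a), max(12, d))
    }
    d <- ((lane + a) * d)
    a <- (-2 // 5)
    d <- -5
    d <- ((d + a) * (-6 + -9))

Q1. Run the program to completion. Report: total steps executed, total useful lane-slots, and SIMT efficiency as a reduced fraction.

Answer: 9 steps, 224 useful, 7/9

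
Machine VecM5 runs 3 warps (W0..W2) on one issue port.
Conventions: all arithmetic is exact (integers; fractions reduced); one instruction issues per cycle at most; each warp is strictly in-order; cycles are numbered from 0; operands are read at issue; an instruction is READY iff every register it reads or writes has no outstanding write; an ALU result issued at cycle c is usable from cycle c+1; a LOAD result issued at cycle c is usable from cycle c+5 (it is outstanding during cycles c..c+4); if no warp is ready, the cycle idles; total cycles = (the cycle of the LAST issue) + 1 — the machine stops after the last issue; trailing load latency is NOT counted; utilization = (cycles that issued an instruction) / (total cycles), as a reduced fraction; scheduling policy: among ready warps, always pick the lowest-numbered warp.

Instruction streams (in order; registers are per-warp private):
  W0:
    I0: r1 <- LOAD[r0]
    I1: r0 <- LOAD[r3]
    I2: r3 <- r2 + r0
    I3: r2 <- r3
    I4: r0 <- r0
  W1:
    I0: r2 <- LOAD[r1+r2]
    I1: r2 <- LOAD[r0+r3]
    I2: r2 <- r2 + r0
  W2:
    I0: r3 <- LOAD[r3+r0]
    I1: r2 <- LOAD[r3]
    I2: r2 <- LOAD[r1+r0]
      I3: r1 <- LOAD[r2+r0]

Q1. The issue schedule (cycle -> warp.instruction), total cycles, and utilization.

cycle 0: W0.I0
cycle 1: W0.I1
cycle 2: W1.I0
cycle 3: W2.I0
cycle 4: idle
cycle 5: idle
cycle 6: W0.I2
cycle 7: W0.I3
cycle 8: W0.I4
cycle 9: W1.I1
cycle 10: W2.I1
cycle 11: idle
cycle 12: idle
cycle 13: idle
cycle 14: W1.I2
cycle 15: W2.I2
cycle 16: idle
cycle 17: idle
cycle 18: idle
cycle 19: idle
cycle 20: W2.I3

Answer: 21 cycles, utilization 4/7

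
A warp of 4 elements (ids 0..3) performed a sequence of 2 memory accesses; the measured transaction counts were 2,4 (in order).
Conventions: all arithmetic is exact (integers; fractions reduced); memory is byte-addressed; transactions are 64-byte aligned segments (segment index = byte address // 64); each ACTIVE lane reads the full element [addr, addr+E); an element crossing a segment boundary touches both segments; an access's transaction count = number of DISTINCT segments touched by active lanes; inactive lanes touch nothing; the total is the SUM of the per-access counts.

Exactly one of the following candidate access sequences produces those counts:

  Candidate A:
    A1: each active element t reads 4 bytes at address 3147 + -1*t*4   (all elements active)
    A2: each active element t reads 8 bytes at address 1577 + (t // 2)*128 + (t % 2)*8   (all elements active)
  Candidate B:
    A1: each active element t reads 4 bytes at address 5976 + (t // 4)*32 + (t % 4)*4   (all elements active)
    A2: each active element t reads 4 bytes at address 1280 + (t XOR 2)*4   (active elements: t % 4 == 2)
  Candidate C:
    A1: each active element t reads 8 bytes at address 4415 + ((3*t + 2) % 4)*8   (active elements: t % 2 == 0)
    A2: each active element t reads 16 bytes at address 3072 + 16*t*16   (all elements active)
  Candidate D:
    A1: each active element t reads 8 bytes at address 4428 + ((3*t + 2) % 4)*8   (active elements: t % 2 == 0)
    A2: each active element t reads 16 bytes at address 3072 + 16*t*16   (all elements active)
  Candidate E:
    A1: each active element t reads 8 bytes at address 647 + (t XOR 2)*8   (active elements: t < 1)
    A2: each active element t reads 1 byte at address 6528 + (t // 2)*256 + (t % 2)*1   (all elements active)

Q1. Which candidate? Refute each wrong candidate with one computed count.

A: A2 gives 2 transactions, not 4
B: A1 gives 1 transaction, not 2
D: A1 gives 1 transaction, not 2
E: A1 gives 1 transaction, not 2
C: all counts match (2,4)

Answer: C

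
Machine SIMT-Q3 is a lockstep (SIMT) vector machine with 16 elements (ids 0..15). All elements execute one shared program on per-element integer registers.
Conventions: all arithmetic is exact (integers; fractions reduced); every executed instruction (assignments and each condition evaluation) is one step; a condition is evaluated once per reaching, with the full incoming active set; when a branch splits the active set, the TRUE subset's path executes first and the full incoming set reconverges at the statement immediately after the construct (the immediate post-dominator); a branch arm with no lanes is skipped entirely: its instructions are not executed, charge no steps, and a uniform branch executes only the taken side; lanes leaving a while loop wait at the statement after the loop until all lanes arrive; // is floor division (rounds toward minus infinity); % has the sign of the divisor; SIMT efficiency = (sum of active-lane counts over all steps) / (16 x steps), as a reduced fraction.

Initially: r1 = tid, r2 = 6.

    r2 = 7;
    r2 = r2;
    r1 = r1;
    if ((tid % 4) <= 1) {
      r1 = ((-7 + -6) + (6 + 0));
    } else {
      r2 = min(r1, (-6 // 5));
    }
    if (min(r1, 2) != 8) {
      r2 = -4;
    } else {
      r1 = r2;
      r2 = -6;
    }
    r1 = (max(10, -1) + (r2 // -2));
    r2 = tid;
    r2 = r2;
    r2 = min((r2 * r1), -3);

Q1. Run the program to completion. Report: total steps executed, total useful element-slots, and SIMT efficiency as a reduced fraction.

Answer: 12 steps, 176 useful, 11/12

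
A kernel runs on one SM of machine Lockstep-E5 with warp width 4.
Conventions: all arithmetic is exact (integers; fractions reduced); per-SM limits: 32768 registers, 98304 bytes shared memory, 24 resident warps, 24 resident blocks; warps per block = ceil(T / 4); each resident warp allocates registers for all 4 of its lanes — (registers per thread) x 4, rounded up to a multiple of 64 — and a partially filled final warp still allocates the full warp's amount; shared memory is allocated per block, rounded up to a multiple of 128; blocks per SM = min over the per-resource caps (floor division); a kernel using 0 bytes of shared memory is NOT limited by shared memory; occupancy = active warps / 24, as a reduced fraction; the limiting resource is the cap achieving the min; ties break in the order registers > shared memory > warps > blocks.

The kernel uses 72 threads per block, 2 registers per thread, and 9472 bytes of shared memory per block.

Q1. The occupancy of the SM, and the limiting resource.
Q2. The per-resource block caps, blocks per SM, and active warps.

Answer: occupancy 3/4, limited by warps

registers: 28 blocks
shared memory: 10 blocks
warps: 1 block
blocks: 24 blocks

Answer: 1 block, 18 active warps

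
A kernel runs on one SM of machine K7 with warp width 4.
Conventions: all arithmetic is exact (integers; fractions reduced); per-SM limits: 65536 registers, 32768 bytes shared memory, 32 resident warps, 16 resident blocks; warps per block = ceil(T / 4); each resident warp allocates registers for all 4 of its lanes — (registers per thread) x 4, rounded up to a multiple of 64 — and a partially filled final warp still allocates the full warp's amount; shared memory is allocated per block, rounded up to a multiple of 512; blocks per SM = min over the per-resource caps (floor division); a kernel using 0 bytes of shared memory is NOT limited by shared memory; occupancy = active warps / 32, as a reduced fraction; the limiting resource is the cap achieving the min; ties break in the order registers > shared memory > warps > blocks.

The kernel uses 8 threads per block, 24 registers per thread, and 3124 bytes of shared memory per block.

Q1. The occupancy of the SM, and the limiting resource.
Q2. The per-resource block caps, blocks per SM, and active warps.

Answer: occupancy 9/16, limited by shared memory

registers: 256 blocks
shared memory: 9 blocks
warps: 16 blocks
blocks: 16 blocks

Answer: 9 blocks, 18 active warps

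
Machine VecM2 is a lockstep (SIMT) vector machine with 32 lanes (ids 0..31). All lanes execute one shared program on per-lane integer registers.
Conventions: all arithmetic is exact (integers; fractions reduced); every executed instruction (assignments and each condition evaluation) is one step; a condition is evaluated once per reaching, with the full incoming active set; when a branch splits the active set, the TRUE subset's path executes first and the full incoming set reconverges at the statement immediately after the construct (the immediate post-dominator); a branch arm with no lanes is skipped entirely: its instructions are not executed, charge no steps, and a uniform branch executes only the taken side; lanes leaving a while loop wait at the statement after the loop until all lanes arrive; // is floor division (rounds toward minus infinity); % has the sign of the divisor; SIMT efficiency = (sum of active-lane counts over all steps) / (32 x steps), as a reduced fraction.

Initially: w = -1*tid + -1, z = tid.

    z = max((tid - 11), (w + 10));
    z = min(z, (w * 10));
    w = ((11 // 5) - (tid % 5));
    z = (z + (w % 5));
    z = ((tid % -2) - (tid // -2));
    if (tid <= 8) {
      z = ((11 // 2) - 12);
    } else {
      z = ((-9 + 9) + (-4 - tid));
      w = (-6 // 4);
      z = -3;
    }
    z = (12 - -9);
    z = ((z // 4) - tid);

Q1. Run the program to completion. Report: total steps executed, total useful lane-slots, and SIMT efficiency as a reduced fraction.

Answer: 12 steps, 334 useful, 167/192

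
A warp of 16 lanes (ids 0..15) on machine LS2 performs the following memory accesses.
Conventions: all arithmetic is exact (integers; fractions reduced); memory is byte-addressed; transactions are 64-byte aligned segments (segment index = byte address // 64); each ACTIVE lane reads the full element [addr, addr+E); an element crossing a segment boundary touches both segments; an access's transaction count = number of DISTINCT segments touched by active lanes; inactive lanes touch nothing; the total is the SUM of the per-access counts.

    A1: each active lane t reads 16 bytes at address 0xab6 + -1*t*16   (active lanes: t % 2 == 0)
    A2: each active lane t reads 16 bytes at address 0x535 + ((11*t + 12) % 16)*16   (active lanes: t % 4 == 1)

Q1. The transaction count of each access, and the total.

A1: 5 transactions
A2: 4 transactions

Answer: 5,4; total 9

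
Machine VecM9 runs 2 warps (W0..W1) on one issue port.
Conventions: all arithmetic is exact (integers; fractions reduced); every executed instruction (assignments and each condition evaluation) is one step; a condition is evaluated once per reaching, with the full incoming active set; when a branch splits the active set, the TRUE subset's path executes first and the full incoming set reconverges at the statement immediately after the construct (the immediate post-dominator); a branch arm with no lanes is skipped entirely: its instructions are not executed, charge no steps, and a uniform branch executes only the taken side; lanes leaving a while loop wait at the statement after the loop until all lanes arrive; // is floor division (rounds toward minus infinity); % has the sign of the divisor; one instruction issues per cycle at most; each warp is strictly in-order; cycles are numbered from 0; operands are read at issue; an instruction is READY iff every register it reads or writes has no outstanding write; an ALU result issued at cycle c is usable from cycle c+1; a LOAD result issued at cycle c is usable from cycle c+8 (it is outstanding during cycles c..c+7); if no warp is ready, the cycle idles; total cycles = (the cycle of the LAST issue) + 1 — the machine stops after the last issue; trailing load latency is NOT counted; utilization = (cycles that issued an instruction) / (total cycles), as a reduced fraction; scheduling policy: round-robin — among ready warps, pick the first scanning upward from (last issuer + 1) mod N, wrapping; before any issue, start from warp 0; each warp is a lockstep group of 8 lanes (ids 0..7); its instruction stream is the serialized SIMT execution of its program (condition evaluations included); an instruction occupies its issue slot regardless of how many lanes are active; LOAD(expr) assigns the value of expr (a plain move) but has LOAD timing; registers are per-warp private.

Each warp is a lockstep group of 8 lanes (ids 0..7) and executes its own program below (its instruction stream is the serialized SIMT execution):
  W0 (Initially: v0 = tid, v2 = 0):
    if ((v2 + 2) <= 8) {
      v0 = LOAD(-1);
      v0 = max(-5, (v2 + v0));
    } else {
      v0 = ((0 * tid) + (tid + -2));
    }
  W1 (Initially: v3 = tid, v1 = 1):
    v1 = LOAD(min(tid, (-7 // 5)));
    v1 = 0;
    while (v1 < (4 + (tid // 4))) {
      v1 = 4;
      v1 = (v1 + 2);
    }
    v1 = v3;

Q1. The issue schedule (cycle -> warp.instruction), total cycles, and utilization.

cycle 0: W0.I0
cycle 1: W1.I0
cycle 2: W0.I1
cycle 3: idle
cycle 4: idle
cycle 5: idle
cycle 6: idle
cycle 7: idle
cycle 8: idle
cycle 9: W1.I1
cycle 10: W0.I2
cycle 11: W1.I2
cycle 12: W1.I3
cycle 13: W1.I4
cycle 14: W1.I5
cycle 15: W1.I6

Answer: 16 cycles, utilization 5/8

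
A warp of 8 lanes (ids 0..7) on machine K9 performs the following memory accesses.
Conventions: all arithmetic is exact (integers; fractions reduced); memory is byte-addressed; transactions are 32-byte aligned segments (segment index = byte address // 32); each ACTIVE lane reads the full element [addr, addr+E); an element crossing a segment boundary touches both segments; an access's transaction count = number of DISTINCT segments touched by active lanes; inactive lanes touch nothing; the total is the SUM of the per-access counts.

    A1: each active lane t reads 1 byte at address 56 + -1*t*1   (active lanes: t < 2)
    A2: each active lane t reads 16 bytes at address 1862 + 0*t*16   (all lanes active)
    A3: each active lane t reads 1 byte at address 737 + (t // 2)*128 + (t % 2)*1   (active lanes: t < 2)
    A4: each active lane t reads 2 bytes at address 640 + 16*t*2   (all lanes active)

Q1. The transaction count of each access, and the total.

A1: 1 transaction
A2: 1 transaction
A3: 1 transaction
A4: 8 transactions

Answer: 1,1,1,8; total 11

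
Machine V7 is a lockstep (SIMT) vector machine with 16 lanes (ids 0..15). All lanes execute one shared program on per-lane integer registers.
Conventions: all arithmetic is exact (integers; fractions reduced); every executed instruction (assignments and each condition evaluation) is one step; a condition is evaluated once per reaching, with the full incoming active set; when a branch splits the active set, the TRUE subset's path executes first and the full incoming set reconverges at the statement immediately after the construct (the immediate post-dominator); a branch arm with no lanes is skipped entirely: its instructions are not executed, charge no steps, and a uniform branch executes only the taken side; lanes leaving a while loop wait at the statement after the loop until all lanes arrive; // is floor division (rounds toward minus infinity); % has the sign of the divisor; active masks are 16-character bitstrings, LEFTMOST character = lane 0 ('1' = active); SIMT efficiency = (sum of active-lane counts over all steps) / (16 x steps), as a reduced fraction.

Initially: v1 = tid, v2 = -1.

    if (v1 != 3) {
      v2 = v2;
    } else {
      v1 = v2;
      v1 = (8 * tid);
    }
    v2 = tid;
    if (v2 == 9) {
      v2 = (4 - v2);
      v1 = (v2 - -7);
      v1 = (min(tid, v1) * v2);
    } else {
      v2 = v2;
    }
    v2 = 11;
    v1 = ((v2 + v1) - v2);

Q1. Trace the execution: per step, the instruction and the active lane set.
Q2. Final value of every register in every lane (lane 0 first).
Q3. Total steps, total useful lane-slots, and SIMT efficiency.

step 0: eval (v1 != 3)               1111111111111111
step 1: v2 <- v2                     1110111111111111
step 2: v1 <- v2                     0001000000000000
step 3: v1 <- (8 * tid)              0001000000000000
step 4: v2 <- tid                    1111111111111111
step 5: eval (v2 == 9)               1111111111111111
step 6: v2 <- (4 - v2)               0000000001000000
step 7: v1 <- (v2 - -7)              0000000001000000
step 8: v1 <- (min(tid, v1) * v2)    0000000001000000
step 9: v2 <- v2                     1111111110111111
step 10: v2 <- 11                     1111111111111111
step 11: v1 <- ((v2 + v1) - v2)       1111111111111111

Answer: 12 steps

v1: 0,1,2,24,4,5,6,7,8,-10,10,11,12,13,14,15
v2: 11,11,11,11,11,11,11,11,11,11,11,11,11,11,11,11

steps = 12; useful = 115; efficiency = 115/192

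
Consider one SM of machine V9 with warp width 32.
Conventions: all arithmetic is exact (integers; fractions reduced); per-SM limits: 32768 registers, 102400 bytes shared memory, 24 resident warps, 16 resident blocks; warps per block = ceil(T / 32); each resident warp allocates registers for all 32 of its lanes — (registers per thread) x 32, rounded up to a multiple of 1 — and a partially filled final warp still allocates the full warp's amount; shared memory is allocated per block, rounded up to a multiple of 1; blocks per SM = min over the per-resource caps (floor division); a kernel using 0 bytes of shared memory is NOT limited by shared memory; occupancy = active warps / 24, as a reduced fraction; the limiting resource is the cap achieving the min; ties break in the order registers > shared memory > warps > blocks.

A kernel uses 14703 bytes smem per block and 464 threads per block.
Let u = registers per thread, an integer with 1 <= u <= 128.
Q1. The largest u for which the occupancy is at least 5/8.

Answer: u = 68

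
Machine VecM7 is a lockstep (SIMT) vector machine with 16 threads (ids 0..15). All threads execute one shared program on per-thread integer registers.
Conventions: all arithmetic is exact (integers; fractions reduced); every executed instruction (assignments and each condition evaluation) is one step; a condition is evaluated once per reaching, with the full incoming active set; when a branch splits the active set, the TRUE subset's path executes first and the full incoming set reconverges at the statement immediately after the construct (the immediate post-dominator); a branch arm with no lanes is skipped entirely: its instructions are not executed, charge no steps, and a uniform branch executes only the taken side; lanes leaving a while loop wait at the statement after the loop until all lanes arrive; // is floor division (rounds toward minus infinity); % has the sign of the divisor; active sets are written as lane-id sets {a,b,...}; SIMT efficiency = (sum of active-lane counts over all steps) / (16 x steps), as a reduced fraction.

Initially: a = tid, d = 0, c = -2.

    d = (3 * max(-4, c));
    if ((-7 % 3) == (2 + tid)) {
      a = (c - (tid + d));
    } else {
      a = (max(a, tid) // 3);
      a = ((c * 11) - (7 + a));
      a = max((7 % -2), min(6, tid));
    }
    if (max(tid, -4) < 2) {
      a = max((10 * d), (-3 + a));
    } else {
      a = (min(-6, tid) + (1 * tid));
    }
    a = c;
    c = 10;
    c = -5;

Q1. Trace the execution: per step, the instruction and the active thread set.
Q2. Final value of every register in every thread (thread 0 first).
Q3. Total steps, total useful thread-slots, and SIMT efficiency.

step 0: d <- (3 * max(-4, c))        {0,1,2,3,4,5,6,7,8,9,10,11,12,13,14,15}
step 1: eval ((-7 % 3) == (2 + tid)) {0,1,2,3,4,5,6,7,8,9,10,11,12,13,14,15}
step 2: a <- (c - (tid + d))         {0}
step 3: a <- (max(a, tid) // 3)      {1,2,3,4,5,6,7,8,9,10,11,12,13,14,15}
step 4: a <- ((c * 11) - (7 + a))    {1,2,3,4,5,6,7,8,9,10,11,12,13,14,15}
step 5: a <- max((7 % -2), min(6, tid)) {1,2,3,4,5,6,7,8,9,10,11,12,13,14,15}
step 6: eval (max(tid, -4) < 2)      {0,1,2,3,4,5,6,7,8,9,10,11,12,13,14,15}
step 7: a <- max((10 * d), (-3 + a)) {0,1}
step 8: a <- (min(-6, tid) + (1 * tid)) {2,3,4,5,6,7,8,9,10,11,12,13,14,15}
step 9: a <- c                       {0,1,2,3,4,5,6,7,8,9,10,11,12,13,14,15}
step 10: c <- 10                      {0,1,2,3,4,5,6,7,8,9,10,11,12,13,14,15}
step 11: c <- -5                      {0,1,2,3,4,5,6,7,8,9,10,11,12,13,14,15}

Answer: 12 steps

a: -2,-2,-2,-2,-2,-2,-2,-2,-2,-2,-2,-2,-2,-2,-2,-2
d: -6,-6,-6,-6,-6,-6,-6,-6,-6,-6,-6,-6,-6,-6,-6,-6
c: -5,-5,-5,-5,-5,-5,-5,-5,-5,-5,-5,-5,-5,-5,-5,-5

steps = 12; useful = 158; efficiency = 158/192 = 79/96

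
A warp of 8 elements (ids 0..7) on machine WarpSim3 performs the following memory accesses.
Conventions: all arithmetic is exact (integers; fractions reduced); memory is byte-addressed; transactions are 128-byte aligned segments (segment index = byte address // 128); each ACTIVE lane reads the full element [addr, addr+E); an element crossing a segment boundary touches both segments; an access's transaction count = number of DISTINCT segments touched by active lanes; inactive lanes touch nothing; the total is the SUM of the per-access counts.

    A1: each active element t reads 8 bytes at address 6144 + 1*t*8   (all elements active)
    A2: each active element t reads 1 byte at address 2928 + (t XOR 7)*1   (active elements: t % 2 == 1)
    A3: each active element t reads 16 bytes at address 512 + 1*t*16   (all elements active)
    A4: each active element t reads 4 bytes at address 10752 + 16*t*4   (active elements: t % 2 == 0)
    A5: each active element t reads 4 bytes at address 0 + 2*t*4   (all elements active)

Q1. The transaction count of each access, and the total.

A1: 1 transaction
A2: 1 transaction
A3: 1 transaction
A4: 4 transactions
A5: 1 transaction

Answer: 1,1,1,4,1; total 8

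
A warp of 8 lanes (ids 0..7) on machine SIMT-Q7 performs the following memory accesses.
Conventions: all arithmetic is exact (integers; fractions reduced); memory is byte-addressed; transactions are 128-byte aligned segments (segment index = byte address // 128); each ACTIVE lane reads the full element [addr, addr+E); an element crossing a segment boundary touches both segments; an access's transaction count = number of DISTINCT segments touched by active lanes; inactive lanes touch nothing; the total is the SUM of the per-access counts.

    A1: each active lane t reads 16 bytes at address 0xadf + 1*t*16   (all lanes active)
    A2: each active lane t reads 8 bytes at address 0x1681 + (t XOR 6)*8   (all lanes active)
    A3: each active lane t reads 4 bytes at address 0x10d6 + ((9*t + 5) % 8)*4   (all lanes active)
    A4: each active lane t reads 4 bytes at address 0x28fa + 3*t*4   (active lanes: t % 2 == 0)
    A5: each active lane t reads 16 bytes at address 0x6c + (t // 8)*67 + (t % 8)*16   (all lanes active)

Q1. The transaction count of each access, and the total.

A1: 2 transactions
A2: 1 transaction
A3: 1 transaction
A4: 2 transactions
A5: 2 transactions

Answer: 2,1,1,2,2; total 8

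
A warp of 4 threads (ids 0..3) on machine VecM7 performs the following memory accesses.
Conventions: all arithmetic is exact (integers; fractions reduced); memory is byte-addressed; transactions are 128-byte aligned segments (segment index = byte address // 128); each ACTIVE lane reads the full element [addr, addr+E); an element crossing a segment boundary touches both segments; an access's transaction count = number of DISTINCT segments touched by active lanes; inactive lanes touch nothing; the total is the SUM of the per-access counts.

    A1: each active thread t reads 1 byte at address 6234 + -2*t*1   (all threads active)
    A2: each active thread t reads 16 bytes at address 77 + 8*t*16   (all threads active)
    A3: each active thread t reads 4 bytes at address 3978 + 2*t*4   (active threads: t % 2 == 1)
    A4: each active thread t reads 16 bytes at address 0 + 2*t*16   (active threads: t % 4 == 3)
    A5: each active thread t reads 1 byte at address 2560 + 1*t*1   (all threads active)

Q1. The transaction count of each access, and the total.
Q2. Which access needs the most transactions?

A1: 1 transaction
A2: 4 transactions
A3: 1 transaction
A4: 1 transaction
A5: 1 transaction

Answer: 1,4,1,1,1; total 8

Answer: A2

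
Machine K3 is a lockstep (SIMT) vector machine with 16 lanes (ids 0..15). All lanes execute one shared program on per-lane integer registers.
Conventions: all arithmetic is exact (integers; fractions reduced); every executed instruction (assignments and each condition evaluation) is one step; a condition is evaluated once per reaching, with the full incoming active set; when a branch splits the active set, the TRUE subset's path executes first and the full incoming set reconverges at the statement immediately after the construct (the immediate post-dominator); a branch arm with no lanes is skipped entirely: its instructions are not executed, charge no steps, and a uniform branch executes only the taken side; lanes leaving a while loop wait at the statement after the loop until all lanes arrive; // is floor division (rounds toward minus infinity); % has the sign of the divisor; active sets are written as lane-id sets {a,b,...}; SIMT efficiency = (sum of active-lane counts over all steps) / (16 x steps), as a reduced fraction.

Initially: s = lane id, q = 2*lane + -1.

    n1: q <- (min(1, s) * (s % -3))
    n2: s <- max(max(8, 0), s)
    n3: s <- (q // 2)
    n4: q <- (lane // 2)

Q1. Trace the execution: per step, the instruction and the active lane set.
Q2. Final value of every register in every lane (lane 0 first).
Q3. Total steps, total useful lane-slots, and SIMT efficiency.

step 0: q <- (min(1, s) * (s % -3))  {0,1,2,3,4,5,6,7,8,9,10,11,12,13,14,15}
step 1: s <- max(max(8, 0), s)       {0,1,2,3,4,5,6,7,8,9,10,11,12,13,14,15}
step 2: s <- (q // 2)                {0,1,2,3,4,5,6,7,8,9,10,11,12,13,14,15}
step 3: q <- (lane // 2)             {0,1,2,3,4,5,6,7,8,9,10,11,12,13,14,15}

Answer: 4 steps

s: 0,-1,-1,0,-1,-1,0,-1,-1,0,-1,-1,0,-1,-1,0
q: 0,0,1,1,2,2,3,3,4,4,5,5,6,6,7,7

steps = 4; useful = 64; efficiency = 64/64 = 1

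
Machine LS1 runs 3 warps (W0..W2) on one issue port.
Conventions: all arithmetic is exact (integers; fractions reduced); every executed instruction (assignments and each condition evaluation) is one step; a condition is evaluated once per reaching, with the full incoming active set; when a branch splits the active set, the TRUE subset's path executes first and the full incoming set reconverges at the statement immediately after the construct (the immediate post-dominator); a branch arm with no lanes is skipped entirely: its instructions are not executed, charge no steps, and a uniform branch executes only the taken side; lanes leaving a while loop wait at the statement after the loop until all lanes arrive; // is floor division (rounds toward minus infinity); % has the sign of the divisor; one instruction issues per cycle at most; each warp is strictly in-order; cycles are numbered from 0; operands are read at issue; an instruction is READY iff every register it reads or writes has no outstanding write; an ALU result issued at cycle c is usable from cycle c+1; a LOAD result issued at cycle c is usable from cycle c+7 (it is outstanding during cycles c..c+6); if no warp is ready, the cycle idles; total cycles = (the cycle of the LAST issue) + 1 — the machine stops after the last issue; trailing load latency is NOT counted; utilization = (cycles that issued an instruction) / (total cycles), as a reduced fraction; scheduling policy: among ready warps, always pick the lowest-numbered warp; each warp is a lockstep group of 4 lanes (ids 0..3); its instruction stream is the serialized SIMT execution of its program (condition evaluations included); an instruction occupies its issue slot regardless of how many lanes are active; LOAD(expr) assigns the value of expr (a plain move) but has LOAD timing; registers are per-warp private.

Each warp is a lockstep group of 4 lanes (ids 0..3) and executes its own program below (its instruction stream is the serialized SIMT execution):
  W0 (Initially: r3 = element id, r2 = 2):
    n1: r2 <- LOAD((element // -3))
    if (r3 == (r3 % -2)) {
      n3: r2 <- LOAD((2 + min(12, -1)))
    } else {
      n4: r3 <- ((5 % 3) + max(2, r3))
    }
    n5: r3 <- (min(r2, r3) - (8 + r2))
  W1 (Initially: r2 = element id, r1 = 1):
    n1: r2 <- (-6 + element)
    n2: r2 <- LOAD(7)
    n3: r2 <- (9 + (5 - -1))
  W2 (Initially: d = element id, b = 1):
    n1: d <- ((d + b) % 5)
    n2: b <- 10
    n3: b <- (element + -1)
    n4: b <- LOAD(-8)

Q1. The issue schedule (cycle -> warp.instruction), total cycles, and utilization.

cycle 0: W0.I0
cycle 1: W0.I1
cycle 2: W1.I0
cycle 3: W1.I1
cycle 4: W2.I0
cycle 5: W2.I1
cycle 6: W2.I2
cycle 7: W0.I2
cycle 8: W0.I3
cycle 9: W2.I3
cycle 10: W1.I2
cycle 11: idle
cycle 12: idle
cycle 13: idle
cycle 14: W0.I4

Answer: 15 cycles, utilization 4/5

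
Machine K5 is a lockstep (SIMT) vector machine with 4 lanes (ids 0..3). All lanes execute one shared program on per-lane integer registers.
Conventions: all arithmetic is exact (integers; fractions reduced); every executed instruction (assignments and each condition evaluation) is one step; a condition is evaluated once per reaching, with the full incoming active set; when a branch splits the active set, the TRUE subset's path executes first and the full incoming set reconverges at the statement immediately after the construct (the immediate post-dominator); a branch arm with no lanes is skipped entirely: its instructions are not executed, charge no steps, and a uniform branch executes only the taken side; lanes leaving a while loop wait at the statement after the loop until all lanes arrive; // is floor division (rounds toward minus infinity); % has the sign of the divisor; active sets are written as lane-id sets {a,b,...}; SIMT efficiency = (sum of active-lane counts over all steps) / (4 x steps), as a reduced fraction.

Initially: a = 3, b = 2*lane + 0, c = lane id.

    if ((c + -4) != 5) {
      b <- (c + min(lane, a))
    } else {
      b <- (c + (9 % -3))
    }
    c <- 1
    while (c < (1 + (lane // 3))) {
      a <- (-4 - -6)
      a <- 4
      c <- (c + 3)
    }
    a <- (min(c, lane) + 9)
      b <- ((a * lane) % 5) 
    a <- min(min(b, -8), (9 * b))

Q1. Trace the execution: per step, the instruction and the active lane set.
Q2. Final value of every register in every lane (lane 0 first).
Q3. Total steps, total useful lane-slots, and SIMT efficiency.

step 0: eval ((c + -4) != 5)         {0,1,2,3}
step 1: b <- (c + min(lane, a))      {0,1,2,3}
step 2: c <- 1                       {0,1,2,3}
step 3: eval (c < (1 + (lane // 3))) {0,1,2,3}
step 4: a <- (-4 - -6)               {3}
step 5: a <- 4                       {3}
step 6: c <- (c + 3)                 {3}
step 7: eval (c < (1 + (lane // 3))) {3}
step 8: a <- (min(c, lane) + 9)      {0,1,2,3}
step 9: b <- ((a * lane) % 5)        {0,1,2,3}
step 10: a <- min(min(b, -8), (9 * b)) {0,1,2,3}

Answer: 11 steps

a: -8,-8,-8,-8
b: 0,0,0,1
c: 1,1,1,4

steps = 11; useful = 32; efficiency = 32/44 = 8/11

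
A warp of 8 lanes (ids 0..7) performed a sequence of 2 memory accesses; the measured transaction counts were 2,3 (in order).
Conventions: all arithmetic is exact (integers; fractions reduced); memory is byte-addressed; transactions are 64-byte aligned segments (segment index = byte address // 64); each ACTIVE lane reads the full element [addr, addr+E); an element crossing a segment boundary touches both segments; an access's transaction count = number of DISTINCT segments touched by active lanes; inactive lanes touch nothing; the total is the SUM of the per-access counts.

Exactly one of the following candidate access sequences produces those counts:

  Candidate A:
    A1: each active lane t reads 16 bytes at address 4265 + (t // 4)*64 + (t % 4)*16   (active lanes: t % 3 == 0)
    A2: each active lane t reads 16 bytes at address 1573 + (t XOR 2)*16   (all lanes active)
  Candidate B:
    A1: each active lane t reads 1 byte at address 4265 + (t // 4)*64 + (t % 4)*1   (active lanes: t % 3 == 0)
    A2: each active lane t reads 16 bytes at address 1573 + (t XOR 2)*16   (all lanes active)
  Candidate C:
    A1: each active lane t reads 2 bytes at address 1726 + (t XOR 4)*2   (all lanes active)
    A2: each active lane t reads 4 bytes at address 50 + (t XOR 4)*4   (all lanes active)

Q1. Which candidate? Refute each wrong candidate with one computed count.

A: A1 gives 3 transactions, not 2
C: A2 gives 2 transactions, not 3
B: all counts match (2,3)

Answer: B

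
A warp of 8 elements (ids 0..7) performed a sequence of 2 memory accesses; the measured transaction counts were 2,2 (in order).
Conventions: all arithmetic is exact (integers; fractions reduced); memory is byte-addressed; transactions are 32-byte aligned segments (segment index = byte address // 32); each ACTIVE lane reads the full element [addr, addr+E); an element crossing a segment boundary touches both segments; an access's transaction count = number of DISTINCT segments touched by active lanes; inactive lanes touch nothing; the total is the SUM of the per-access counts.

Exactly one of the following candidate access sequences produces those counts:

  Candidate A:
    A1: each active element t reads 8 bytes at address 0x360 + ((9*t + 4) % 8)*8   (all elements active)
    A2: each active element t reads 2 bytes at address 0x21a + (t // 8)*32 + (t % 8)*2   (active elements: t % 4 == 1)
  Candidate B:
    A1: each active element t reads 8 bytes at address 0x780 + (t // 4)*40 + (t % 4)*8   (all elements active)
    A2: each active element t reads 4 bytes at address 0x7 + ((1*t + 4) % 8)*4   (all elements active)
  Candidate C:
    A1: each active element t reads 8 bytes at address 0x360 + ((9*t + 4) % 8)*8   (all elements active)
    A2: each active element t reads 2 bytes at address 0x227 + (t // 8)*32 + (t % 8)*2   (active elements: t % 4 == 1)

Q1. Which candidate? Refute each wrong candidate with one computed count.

B: A1 gives 3 transactions, not 2
C: A2 gives 1 transaction, not 2
A: all counts match (2,2)

Answer: A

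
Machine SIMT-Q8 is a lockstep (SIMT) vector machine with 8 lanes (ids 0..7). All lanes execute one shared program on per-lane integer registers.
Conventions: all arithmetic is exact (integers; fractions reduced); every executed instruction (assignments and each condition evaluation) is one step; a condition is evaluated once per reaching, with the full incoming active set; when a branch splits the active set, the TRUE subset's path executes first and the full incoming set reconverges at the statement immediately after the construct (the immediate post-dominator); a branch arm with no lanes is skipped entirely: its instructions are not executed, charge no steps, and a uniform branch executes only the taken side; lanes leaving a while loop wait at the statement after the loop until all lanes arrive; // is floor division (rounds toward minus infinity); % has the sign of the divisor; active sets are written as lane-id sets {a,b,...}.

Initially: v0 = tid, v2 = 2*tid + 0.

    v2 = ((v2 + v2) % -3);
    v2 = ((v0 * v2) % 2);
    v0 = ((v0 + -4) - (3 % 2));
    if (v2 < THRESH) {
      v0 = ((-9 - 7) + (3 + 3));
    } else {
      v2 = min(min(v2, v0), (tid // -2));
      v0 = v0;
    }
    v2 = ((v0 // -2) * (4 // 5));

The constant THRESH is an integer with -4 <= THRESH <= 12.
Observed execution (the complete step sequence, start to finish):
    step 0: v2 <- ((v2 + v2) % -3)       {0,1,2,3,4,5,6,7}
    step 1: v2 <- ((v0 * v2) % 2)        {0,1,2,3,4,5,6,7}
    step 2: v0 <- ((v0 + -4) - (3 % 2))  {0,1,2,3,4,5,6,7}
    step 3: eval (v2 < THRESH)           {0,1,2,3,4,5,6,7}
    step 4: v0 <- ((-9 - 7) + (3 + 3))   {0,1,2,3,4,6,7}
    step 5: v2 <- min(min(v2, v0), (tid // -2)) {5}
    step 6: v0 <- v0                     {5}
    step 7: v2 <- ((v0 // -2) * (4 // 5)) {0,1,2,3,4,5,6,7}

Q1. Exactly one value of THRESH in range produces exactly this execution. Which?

Answer: THRESH = 1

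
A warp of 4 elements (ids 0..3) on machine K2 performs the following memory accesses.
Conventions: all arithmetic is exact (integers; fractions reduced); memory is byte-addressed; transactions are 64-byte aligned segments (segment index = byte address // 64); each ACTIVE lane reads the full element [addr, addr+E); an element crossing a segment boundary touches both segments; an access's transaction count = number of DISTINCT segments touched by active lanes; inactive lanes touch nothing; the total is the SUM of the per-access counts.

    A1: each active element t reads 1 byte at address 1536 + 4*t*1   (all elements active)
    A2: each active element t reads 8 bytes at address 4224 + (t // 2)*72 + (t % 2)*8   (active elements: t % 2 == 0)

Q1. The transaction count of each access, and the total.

A1: 1 transaction
A2: 2 transactions

Answer: 1,2; total 3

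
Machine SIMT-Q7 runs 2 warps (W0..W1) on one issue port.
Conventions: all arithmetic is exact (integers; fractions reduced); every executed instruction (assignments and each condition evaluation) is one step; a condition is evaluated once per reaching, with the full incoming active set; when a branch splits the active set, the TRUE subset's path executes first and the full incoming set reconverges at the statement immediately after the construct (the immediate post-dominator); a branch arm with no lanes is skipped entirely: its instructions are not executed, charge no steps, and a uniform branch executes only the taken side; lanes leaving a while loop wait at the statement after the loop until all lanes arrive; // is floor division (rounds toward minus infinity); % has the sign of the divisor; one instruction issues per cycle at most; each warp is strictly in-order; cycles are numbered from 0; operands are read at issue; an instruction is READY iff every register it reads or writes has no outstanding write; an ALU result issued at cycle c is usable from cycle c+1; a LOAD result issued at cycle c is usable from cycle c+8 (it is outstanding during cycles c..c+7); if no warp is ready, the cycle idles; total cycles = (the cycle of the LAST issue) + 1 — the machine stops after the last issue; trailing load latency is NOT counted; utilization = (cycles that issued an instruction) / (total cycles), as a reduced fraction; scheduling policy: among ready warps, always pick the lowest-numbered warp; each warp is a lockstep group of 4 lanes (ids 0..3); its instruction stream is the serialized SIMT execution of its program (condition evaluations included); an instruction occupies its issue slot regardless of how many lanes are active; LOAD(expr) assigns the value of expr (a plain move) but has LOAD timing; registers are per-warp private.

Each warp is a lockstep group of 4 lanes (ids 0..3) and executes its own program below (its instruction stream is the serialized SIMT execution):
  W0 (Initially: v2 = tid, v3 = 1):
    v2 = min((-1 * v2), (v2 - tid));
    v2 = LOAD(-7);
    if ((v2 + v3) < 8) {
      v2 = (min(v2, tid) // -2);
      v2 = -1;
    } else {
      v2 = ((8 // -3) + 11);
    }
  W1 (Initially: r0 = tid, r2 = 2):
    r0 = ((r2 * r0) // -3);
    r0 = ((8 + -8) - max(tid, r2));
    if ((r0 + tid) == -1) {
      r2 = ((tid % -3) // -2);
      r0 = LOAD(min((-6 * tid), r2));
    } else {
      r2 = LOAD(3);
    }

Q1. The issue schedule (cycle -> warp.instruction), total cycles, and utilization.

cycle 0: W0.I0
cycle 1: W0.I1
cycle 2: W1.I0
cycle 3: W1.I1
cycle 4: W1.I2
cycle 5: W1.I3
cycle 6: W1.I4
cycle 7: W1.I5
cycle 8: idle
cycle 9: W0.I2
cycle 10: W0.I3
cycle 11: W0.I4

Answer: 12 cycles, utilization 11/12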